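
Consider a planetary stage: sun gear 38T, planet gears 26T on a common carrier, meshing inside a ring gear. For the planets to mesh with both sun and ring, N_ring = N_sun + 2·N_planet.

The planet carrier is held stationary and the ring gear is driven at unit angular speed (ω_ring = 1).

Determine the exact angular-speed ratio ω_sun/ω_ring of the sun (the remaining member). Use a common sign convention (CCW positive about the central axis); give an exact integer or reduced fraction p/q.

N_ring = 38 + 2·26 = 90
38(ω_s−ω_c) = −90(ω_r−ω_c),  ω_c=0, ω_r=1
ω_s = 0 − (90/38)(1−0) = -45/19
ω_s/ω_r = -45/19

-45/19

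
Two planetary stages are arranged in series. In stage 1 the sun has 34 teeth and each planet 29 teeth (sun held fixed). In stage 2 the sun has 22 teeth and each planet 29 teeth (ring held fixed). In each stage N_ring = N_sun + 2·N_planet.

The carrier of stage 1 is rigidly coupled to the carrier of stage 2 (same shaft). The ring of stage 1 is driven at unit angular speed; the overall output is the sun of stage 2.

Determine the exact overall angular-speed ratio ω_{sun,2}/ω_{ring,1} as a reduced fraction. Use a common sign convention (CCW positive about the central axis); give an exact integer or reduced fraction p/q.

Stage 1: N_ring = 34 + 2·29 = 92
Stage 1: 34(ω_s−ω_c) = −92(ω_r−ω_c),  ω_s=0, ω_r=1
Stage 1: 34(0−ω_c) = −92(1−ω_c)  ⇒  126ω_c = 92  ⇒  ω_c = 46/63
  ⇒ ω_c¹/ω_r¹ = 46/63
Stage 2: N_ring = 22 + 2·29 = 80
Stage 2: 22(ω_s−ω_c) = −80(ω_r−ω_c),  ω_r=0, ω_c=1
Stage 2: ω_s = 1 − (80/22)(0−1) = 51/11
  ⇒ ω_s²/ω_c² = 51/11
Coupling ω_c² = ω_c¹ ⇒ overall = 46/63 × 51/11 = 782/231

782/231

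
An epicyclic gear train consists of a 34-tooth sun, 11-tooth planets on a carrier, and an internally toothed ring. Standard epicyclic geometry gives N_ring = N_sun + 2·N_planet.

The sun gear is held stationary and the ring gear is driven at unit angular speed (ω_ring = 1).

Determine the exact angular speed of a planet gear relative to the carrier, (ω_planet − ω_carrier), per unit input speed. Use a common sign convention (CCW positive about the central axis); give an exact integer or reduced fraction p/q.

952/495

N_ring = 34 + 2·11 = 56
34(ω_s−ω_c) = −56(ω_r−ω_c),  ω_s=0, ω_r=1
34(0−ω_c) = −56(1−ω_c)  ⇒  90ω_c = 56  ⇒  ω_c = 28/45
sun–planet: 34·(0−28/45) = −11·(ω_p−ω_c)  ⇒  ω_p−ω_c = −(34/11)·(-28/45) = 952/495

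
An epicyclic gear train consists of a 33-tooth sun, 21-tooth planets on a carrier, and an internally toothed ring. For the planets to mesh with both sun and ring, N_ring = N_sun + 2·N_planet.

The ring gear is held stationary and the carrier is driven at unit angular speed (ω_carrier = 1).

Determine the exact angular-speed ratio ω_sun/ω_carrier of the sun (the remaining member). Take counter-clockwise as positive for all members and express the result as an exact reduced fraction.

N_ring = 33 + 2·21 = 75
33(ω_s−ω_c) = −75(ω_r−ω_c),  ω_r=0, ω_c=1
ω_s = 1 − (75/33)(0−1) = 36/11
ω_s/ω_c = 36/11

36/11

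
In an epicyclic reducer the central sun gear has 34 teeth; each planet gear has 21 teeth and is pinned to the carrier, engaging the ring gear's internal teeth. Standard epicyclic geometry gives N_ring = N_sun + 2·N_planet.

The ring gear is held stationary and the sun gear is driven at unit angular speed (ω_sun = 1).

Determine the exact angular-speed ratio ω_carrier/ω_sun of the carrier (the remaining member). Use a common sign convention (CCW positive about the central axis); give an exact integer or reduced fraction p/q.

17/55

N_ring = 34 + 2·21 = 76
34(ω_s−ω_c) = −76(ω_r−ω_c),  ω_r=0, ω_s=1
34(1−ω_c) = −76(0−ω_c)  ⇒  110ω_c = 34  ⇒  ω_c = 17/55
ω_c/ω_s = 17/55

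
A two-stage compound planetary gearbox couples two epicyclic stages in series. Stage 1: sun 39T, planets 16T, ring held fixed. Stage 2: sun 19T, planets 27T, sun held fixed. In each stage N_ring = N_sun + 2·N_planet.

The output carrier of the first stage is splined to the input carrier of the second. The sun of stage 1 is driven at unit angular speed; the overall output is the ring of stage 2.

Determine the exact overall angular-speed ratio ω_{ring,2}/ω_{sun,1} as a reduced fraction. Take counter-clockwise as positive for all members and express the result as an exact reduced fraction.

1794/4015

Stage 1: N_ring = 39 + 2·16 = 71
Stage 1: 39(ω_s−ω_c) = −71(ω_r−ω_c),  ω_r=0, ω_s=1
Stage 1: 39(1−ω_c) = −71(0−ω_c)  ⇒  110ω_c = 39  ⇒  ω_c = 39/110
  ⇒ ω_c¹/ω_s¹ = 39/110
Stage 2: N_ring = 19 + 2·27 = 73
Stage 2: 19(ω_s−ω_c) = −73(ω_r−ω_c),  ω_s=0, ω_c=1
Stage 2: ω_r = 1 − (19/73)(0−1) = 92/73
  ⇒ ω_r²/ω_c² = 92/73
Coupling ω_c² = ω_c¹ ⇒ overall = 39/110 × 92/73 = 1794/4015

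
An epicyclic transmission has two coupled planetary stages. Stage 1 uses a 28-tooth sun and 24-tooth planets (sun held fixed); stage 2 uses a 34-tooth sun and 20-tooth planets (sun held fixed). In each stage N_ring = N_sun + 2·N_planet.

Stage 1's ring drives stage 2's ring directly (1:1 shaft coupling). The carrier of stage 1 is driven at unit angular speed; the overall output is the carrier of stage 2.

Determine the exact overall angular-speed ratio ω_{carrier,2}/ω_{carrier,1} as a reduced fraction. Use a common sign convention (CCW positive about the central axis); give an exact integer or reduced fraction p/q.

Stage 1: N_ring = 28 + 2·24 = 76
Stage 1: 28(ω_s−ω_c) = −76(ω_r−ω_c),  ω_s=0, ω_c=1
Stage 1: ω_r = 1 − (28/76)(0−1) = 26/19
  ⇒ ω_r¹/ω_c¹ = 26/19
Stage 2: N_ring = 34 + 2·20 = 74
Stage 2: 34(ω_s−ω_c) = −74(ω_r−ω_c),  ω_s=0, ω_r=1
Stage 2: 34(0−ω_c) = −74(1−ω_c)  ⇒  108ω_c = 74  ⇒  ω_c = 37/54
  ⇒ ω_c²/ω_r² = 37/54
Coupling ω_r² = ω_r¹ ⇒ overall = 26/19 × 37/54 = 481/513

481/513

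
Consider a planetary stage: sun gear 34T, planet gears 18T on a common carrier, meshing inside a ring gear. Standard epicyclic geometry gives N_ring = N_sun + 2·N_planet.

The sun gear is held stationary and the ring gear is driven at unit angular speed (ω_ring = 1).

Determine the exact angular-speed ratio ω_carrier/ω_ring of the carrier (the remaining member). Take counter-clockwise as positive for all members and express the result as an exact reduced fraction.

35/52

N_ring = 34 + 2·18 = 70
34(ω_s−ω_c) = −70(ω_r−ω_c),  ω_s=0, ω_r=1
34(0−ω_c) = −70(1−ω_c)  ⇒  104ω_c = 70  ⇒  ω_c = 35/52
ω_c/ω_r = 35/52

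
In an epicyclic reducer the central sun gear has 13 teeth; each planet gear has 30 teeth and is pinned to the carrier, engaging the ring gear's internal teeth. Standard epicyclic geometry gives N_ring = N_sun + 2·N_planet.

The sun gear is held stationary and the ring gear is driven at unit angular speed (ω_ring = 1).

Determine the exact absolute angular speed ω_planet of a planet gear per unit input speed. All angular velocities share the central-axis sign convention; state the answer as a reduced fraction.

73/60

N_ring = 13 + 2·30 = 73
13(ω_s−ω_c) = −73(ω_r−ω_c),  ω_s=0, ω_r=1
13(0−ω_c) = −73(1−ω_c)  ⇒  86ω_c = 73  ⇒  ω_c = 73/86
sun–planet: 13·(0−73/86) = −30·(ω_p−ω_c)  ⇒  ω_p−ω_c = −(13/30)·(-73/86) = 949/2580
ω_p = 73/86 + 949/2580 = 73/60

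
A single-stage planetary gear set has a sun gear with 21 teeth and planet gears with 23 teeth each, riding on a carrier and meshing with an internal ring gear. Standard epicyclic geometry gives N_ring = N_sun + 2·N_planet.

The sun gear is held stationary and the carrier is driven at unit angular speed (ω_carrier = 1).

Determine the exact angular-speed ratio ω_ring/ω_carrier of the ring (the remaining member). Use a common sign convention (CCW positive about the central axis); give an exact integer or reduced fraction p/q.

88/67

N_ring = 21 + 2·23 = 67
21(ω_s−ω_c) = −67(ω_r−ω_c),  ω_s=0, ω_c=1
ω_r = 1 − (21/67)(0−1) = 88/67
ω_r/ω_c = 88/67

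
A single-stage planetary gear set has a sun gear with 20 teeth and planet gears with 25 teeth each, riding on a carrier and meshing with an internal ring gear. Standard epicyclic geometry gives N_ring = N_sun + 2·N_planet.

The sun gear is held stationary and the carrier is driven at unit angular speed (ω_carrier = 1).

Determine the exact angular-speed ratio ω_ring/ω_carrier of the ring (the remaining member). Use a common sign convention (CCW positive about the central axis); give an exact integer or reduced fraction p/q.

N_ring = 20 + 2·25 = 70
20(ω_s−ω_c) = −70(ω_r−ω_c),  ω_s=0, ω_c=1
ω_r = 1 − (20/70)(0−1) = 9/7
ω_r/ω_c = 9/7

9/7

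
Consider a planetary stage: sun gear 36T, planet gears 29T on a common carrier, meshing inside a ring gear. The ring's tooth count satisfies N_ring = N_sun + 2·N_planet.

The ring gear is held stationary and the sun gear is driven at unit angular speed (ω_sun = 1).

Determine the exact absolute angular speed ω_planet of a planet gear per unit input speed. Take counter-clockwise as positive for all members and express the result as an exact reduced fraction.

-18/29

N_ring = 36 + 2·29 = 94
36(ω_s−ω_c) = −94(ω_r−ω_c),  ω_r=0, ω_s=1
36(1−ω_c) = −94(0−ω_c)  ⇒  130ω_c = 36  ⇒  ω_c = 18/65
sun–planet: 36·(1−18/65) = −29·(ω_p−ω_c)  ⇒  ω_p−ω_c = −(36/29)·(47/65) = -1692/1885
ω_p = 18/65 − 1692/1885 = -18/29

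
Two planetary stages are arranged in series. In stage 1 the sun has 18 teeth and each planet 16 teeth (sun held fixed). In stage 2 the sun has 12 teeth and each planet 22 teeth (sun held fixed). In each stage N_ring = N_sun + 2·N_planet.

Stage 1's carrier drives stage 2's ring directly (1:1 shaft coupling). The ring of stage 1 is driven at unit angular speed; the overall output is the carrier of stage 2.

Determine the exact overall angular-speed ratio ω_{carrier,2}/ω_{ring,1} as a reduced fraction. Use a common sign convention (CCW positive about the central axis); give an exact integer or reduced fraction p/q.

Stage 1: N_ring = 18 + 2·16 = 50
Stage 1: 18(ω_s−ω_c) = −50(ω_r−ω_c),  ω_s=0, ω_r=1
Stage 1: 18(0−ω_c) = −50(1−ω_c)  ⇒  68ω_c = 50  ⇒  ω_c = 25/34
  ⇒ ω_c¹/ω_r¹ = 25/34
Stage 2: N_ring = 12 + 2·22 = 56
Stage 2: 12(ω_s−ω_c) = −56(ω_r−ω_c),  ω_s=0, ω_r=1
Stage 2: 12(0−ω_c) = −56(1−ω_c)  ⇒  68ω_c = 56  ⇒  ω_c = 14/17
  ⇒ ω_c²/ω_r² = 14/17
Coupling ω_r² = ω_c¹ ⇒ overall = 25/34 × 14/17 = 175/289

175/289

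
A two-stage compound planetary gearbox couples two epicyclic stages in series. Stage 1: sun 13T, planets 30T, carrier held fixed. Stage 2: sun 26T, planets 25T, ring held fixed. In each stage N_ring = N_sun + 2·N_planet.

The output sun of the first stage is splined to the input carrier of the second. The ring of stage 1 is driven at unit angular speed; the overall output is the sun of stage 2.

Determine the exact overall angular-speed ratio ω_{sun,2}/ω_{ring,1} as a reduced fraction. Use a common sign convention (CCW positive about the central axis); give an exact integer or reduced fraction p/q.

-3723/169

Stage 1: N_ring = 13 + 2·30 = 73
Stage 1: 13(ω_s−ω_c) = −73(ω_r−ω_c),  ω_c=0, ω_r=1
Stage 1: ω_s = 0 − (73/13)(1−0) = -73/13
  ⇒ ω_s¹/ω_r¹ = -73/13
Stage 2: N_ring = 26 + 2·25 = 76
Stage 2: 26(ω_s−ω_c) = −76(ω_r−ω_c),  ω_r=0, ω_c=1
Stage 2: ω_s = 1 − (76/26)(0−1) = 51/13
  ⇒ ω_s²/ω_c² = 51/13
Coupling ω_c² = ω_s¹ ⇒ overall = -73/13 × 51/13 = -3723/169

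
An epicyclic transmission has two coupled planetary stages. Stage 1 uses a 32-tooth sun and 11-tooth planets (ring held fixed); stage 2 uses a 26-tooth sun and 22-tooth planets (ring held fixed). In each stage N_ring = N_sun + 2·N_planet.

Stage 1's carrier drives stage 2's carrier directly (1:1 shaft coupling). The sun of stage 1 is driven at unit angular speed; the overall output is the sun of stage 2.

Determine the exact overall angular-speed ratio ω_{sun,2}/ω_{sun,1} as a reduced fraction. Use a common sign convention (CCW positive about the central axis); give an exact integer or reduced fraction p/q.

768/559

Stage 1: N_ring = 32 + 2·11 = 54
Stage 1: 32(ω_s−ω_c) = −54(ω_r−ω_c),  ω_r=0, ω_s=1
Stage 1: 32(1−ω_c) = −54(0−ω_c)  ⇒  86ω_c = 32  ⇒  ω_c = 16/43
  ⇒ ω_c¹/ω_s¹ = 16/43
Stage 2: N_ring = 26 + 2·22 = 70
Stage 2: 26(ω_s−ω_c) = −70(ω_r−ω_c),  ω_r=0, ω_c=1
Stage 2: ω_s = 1 − (70/26)(0−1) = 48/13
  ⇒ ω_s²/ω_c² = 48/13
Coupling ω_c² = ω_c¹ ⇒ overall = 16/43 × 48/13 = 768/559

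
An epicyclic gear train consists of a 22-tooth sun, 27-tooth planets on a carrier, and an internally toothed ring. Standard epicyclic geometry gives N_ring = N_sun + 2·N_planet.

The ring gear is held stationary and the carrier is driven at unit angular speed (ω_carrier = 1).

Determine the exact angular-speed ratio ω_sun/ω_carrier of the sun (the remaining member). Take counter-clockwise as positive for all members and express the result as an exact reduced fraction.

N_ring = 22 + 2·27 = 76
22(ω_s−ω_c) = −76(ω_r−ω_c),  ω_r=0, ω_c=1
ω_s = 1 − (76/22)(0−1) = 49/11
ω_s/ω_c = 49/11

49/11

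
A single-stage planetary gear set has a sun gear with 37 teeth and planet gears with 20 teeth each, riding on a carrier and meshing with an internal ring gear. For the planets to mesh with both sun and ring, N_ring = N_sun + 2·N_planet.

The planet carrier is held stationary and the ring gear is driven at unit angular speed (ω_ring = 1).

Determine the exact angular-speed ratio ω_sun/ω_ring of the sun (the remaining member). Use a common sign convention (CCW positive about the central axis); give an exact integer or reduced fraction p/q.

-77/37

N_ring = 37 + 2·20 = 77
37(ω_s−ω_c) = −77(ω_r−ω_c),  ω_c=0, ω_r=1
ω_s = 0 − (77/37)(1−0) = -77/37
ω_s/ω_r = -77/37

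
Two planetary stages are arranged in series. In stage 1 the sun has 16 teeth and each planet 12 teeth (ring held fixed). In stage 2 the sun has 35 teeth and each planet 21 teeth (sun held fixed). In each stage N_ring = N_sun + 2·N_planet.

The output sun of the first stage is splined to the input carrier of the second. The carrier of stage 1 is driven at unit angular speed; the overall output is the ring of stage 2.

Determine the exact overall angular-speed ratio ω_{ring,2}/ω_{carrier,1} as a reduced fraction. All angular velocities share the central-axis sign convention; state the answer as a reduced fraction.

56/11

Stage 1: N_ring = 16 + 2·12 = 40
Stage 1: 16(ω_s−ω_c) = −40(ω_r−ω_c),  ω_r=0, ω_c=1
Stage 1: ω_s = 1 − (40/16)(0−1) = 7/2
  ⇒ ω_s¹/ω_c¹ = 7/2
Stage 2: N_ring = 35 + 2·21 = 77
Stage 2: 35(ω_s−ω_c) = −77(ω_r−ω_c),  ω_s=0, ω_c=1
Stage 2: ω_r = 1 − (35/77)(0−1) = 16/11
  ⇒ ω_r²/ω_c² = 16/11
Coupling ω_c² = ω_s¹ ⇒ overall = 7/2 × 16/11 = 56/11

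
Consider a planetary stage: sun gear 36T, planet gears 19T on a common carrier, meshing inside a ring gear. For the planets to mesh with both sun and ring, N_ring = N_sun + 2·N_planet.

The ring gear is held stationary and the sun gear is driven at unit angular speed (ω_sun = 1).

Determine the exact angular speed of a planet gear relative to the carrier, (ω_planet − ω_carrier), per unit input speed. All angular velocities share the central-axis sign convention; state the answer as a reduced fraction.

-1332/1045

N_ring = 36 + 2·19 = 74
36(ω_s−ω_c) = −74(ω_r−ω_c),  ω_r=0, ω_s=1
36(1−ω_c) = −74(0−ω_c)  ⇒  110ω_c = 36  ⇒  ω_c = 18/55
sun–planet: 36·(1−18/55) = −19·(ω_p−ω_c)  ⇒  ω_p−ω_c = −(36/19)·(37/55) = -1332/1045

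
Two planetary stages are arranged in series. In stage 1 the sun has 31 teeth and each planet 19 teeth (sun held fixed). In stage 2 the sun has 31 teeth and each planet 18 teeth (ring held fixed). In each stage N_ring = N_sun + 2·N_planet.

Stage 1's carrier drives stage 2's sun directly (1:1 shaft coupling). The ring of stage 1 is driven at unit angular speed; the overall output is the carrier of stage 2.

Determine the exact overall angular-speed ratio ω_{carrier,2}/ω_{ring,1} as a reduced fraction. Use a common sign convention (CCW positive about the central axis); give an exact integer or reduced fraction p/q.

Stage 1: N_ring = 31 + 2·19 = 69
Stage 1: 31(ω_s−ω_c) = −69(ω_r−ω_c),  ω_s=0, ω_r=1
Stage 1: 31(0−ω_c) = −69(1−ω_c)  ⇒  100ω_c = 69  ⇒  ω_c = 69/100
  ⇒ ω_c¹/ω_r¹ = 69/100
Stage 2: N_ring = 31 + 2·18 = 67
Stage 2: 31(ω_s−ω_c) = −67(ω_r−ω_c),  ω_r=0, ω_s=1
Stage 2: 31(1−ω_c) = −67(0−ω_c)  ⇒  98ω_c = 31  ⇒  ω_c = 31/98
  ⇒ ω_c²/ω_s² = 31/98
Coupling ω_s² = ω_c¹ ⇒ overall = 69/100 × 31/98 = 2139/9800

2139/9800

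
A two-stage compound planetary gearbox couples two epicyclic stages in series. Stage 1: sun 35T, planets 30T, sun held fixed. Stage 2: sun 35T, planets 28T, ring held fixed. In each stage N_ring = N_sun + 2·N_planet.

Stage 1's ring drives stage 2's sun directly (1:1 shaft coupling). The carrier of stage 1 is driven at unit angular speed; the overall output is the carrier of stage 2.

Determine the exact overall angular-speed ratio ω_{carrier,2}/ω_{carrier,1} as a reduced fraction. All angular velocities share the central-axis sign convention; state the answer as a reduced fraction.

65/171

Stage 1: N_ring = 35 + 2·30 = 95
Stage 1: 35(ω_s−ω_c) = −95(ω_r−ω_c),  ω_s=0, ω_c=1
Stage 1: ω_r = 1 − (35/95)(0−1) = 26/19
  ⇒ ω_r¹/ω_c¹ = 26/19
Stage 2: N_ring = 35 + 2·28 = 91
Stage 2: 35(ω_s−ω_c) = −91(ω_r−ω_c),  ω_r=0, ω_s=1
Stage 2: 35(1−ω_c) = −91(0−ω_c)  ⇒  126ω_c = 35  ⇒  ω_c = 5/18
  ⇒ ω_c²/ω_s² = 5/18
Coupling ω_s² = ω_r¹ ⇒ overall = 26/19 × 5/18 = 65/171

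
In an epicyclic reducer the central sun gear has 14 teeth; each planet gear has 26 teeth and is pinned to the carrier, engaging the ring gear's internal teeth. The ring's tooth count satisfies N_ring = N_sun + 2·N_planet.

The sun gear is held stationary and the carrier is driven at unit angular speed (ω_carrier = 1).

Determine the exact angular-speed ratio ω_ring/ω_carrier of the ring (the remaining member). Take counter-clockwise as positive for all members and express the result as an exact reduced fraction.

N_ring = 14 + 2·26 = 66
14(ω_s−ω_c) = −66(ω_r−ω_c),  ω_s=0, ω_c=1
ω_r = 1 − (14/66)(0−1) = 40/33
ω_r/ω_c = 40/33

40/33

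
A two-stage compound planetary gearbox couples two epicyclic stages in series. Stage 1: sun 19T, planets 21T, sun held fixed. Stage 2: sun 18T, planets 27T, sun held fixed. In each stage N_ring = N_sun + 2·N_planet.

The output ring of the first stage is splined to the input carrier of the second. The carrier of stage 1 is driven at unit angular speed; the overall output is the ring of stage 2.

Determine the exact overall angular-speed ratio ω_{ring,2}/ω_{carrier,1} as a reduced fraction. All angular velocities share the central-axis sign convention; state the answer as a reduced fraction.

100/61

Stage 1: N_ring = 19 + 2·21 = 61
Stage 1: 19(ω_s−ω_c) = −61(ω_r−ω_c),  ω_s=0, ω_c=1
Stage 1: ω_r = 1 − (19/61)(0−1) = 80/61
  ⇒ ω_r¹/ω_c¹ = 80/61
Stage 2: N_ring = 18 + 2·27 = 72
Stage 2: 18(ω_s−ω_c) = −72(ω_r−ω_c),  ω_s=0, ω_c=1
Stage 2: ω_r = 1 − (18/72)(0−1) = 5/4
  ⇒ ω_r²/ω_c² = 5/4
Coupling ω_c² = ω_r¹ ⇒ overall = 80/61 × 5/4 = 100/61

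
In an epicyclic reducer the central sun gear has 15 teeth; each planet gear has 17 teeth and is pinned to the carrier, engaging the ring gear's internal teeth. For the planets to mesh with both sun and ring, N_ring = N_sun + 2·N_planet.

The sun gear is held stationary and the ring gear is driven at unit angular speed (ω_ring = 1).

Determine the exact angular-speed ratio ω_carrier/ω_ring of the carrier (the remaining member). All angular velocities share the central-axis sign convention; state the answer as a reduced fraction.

N_ring = 15 + 2·17 = 49
15(ω_s−ω_c) = −49(ω_r−ω_c),  ω_s=0, ω_r=1
15(0−ω_c) = −49(1−ω_c)  ⇒  64ω_c = 49  ⇒  ω_c = 49/64
ω_c/ω_r = 49/64

49/64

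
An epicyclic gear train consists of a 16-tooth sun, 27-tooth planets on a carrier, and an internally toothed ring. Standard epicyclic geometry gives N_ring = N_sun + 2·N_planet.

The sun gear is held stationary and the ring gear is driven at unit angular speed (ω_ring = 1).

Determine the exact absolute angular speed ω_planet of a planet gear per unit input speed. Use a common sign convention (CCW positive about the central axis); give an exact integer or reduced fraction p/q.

N_ring = 16 + 2·27 = 70
16(ω_s−ω_c) = −70(ω_r−ω_c),  ω_s=0, ω_r=1
16(0−ω_c) = −70(1−ω_c)  ⇒  86ω_c = 70  ⇒  ω_c = 35/43
sun–planet: 16·(0−35/43) = −27·(ω_p−ω_c)  ⇒  ω_p−ω_c = −(16/27)·(-35/43) = 560/1161
ω_p = 35/43 + 560/1161 = 35/27

35/27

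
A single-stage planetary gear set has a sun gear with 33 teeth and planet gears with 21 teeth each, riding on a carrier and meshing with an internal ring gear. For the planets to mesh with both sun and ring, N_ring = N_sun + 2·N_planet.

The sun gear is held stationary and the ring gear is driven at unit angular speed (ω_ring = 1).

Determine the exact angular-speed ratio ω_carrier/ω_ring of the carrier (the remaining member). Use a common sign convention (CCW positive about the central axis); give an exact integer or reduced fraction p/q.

N_ring = 33 + 2·21 = 75
33(ω_s−ω_c) = −75(ω_r−ω_c),  ω_s=0, ω_r=1
33(0−ω_c) = −75(1−ω_c)  ⇒  108ω_c = 75  ⇒  ω_c = 25/36
ω_c/ω_r = 25/36

25/36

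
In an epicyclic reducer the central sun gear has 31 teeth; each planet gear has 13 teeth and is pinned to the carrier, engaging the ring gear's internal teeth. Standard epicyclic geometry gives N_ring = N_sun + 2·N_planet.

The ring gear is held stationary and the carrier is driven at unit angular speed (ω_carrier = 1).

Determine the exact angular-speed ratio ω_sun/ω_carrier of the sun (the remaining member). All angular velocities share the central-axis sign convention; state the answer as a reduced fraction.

N_ring = 31 + 2·13 = 57
31(ω_s−ω_c) = −57(ω_r−ω_c),  ω_r=0, ω_c=1
ω_s = 1 − (57/31)(0−1) = 88/31
ω_s/ω_c = 88/31

88/31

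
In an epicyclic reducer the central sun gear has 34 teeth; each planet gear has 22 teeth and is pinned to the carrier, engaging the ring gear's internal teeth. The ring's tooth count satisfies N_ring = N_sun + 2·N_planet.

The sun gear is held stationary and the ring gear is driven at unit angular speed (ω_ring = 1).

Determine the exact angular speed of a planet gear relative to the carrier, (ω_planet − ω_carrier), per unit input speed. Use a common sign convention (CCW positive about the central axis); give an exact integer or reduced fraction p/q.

663/616

N_ring = 34 + 2·22 = 78
34(ω_s−ω_c) = −78(ω_r−ω_c),  ω_s=0, ω_r=1
34(0−ω_c) = −78(1−ω_c)  ⇒  112ω_c = 78  ⇒  ω_c = 39/56
sun–planet: 34·(0−39/56) = −22·(ω_p−ω_c)  ⇒  ω_p−ω_c = −(34/22)·(-39/56) = 663/616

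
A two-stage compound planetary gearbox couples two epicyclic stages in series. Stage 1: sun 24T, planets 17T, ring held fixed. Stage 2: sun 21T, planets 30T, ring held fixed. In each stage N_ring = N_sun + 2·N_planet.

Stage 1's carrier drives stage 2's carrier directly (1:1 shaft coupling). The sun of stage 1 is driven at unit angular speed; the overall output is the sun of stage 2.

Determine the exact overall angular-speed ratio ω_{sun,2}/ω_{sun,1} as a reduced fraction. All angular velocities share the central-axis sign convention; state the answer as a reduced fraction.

408/287

Stage 1: N_ring = 24 + 2·17 = 58
Stage 1: 24(ω_s−ω_c) = −58(ω_r−ω_c),  ω_r=0, ω_s=1
Stage 1: 24(1−ω_c) = −58(0−ω_c)  ⇒  82ω_c = 24  ⇒  ω_c = 12/41
  ⇒ ω_c¹/ω_s¹ = 12/41
Stage 2: N_ring = 21 + 2·30 = 81
Stage 2: 21(ω_s−ω_c) = −81(ω_r−ω_c),  ω_r=0, ω_c=1
Stage 2: ω_s = 1 − (81/21)(0−1) = 34/7
  ⇒ ω_s²/ω_c² = 34/7
Coupling ω_c² = ω_c¹ ⇒ overall = 12/41 × 34/7 = 408/287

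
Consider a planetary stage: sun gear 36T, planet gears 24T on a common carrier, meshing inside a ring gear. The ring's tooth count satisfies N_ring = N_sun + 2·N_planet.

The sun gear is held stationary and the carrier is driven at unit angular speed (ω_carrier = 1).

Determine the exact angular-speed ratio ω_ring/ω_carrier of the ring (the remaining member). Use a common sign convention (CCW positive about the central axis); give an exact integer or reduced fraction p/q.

10/7

N_ring = 36 + 2·24 = 84
36(ω_s−ω_c) = −84(ω_r−ω_c),  ω_s=0, ω_c=1
ω_r = 1 − (36/84)(0−1) = 10/7
ω_r/ω_c = 10/7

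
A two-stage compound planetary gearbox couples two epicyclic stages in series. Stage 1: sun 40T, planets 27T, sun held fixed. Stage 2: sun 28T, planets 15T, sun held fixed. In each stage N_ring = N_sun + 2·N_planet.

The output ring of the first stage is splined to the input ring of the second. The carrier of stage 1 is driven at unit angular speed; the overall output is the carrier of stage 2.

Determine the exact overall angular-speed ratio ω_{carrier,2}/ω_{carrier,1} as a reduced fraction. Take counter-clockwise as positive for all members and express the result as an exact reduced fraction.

Stage 1: N_ring = 40 + 2·27 = 94
Stage 1: 40(ω_s−ω_c) = −94(ω_r−ω_c),  ω_s=0, ω_c=1
Stage 1: ω_r = 1 − (40/94)(0−1) = 67/47
  ⇒ ω_r¹/ω_c¹ = 67/47
Stage 2: N_ring = 28 + 2·15 = 58
Stage 2: 28(ω_s−ω_c) = −58(ω_r−ω_c),  ω_s=0, ω_r=1
Stage 2: 28(0−ω_c) = −58(1−ω_c)  ⇒  86ω_c = 58  ⇒  ω_c = 29/43
  ⇒ ω_c²/ω_r² = 29/43
Coupling ω_r² = ω_r¹ ⇒ overall = 67/47 × 29/43 = 1943/2021

1943/2021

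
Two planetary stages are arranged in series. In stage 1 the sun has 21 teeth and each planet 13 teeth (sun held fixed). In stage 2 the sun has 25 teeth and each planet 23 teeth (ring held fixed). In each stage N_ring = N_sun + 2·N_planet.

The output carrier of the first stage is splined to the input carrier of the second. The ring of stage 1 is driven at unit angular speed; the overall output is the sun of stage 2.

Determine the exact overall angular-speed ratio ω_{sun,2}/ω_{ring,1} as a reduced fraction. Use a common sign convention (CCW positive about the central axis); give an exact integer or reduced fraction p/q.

1128/425

Stage 1: N_ring = 21 + 2·13 = 47
Stage 1: 21(ω_s−ω_c) = −47(ω_r−ω_c),  ω_s=0, ω_r=1
Stage 1: 21(0−ω_c) = −47(1−ω_c)  ⇒  68ω_c = 47  ⇒  ω_c = 47/68
  ⇒ ω_c¹/ω_r¹ = 47/68
Stage 2: N_ring = 25 + 2·23 = 71
Stage 2: 25(ω_s−ω_c) = −71(ω_r−ω_c),  ω_r=0, ω_c=1
Stage 2: ω_s = 1 − (71/25)(0−1) = 96/25
  ⇒ ω_s²/ω_c² = 96/25
Coupling ω_c² = ω_c¹ ⇒ overall = 47/68 × 96/25 = 1128/425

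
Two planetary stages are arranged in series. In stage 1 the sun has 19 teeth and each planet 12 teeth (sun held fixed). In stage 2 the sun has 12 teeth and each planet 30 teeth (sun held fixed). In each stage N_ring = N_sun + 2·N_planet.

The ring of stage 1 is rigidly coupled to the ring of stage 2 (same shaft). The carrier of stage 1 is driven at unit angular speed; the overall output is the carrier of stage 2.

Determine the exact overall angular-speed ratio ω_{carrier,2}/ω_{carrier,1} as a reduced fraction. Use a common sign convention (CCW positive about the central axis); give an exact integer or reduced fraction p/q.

372/301

Stage 1: N_ring = 19 + 2·12 = 43
Stage 1: 19(ω_s−ω_c) = −43(ω_r−ω_c),  ω_s=0, ω_c=1
Stage 1: ω_r = 1 − (19/43)(0−1) = 62/43
  ⇒ ω_r¹/ω_c¹ = 62/43
Stage 2: N_ring = 12 + 2·30 = 72
Stage 2: 12(ω_s−ω_c) = −72(ω_r−ω_c),  ω_s=0, ω_r=1
Stage 2: 12(0−ω_c) = −72(1−ω_c)  ⇒  84ω_c = 72  ⇒  ω_c = 6/7
  ⇒ ω_c²/ω_r² = 6/7
Coupling ω_r² = ω_r¹ ⇒ overall = 62/43 × 6/7 = 372/301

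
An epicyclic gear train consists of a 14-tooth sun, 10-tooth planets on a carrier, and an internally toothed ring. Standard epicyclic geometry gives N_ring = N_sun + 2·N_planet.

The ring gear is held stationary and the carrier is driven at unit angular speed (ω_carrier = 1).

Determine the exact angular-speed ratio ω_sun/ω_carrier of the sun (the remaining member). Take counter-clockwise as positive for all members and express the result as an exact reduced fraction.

N_ring = 14 + 2·10 = 34
14(ω_s−ω_c) = −34(ω_r−ω_c),  ω_r=0, ω_c=1
ω_s = 1 − (34/14)(0−1) = 24/7
ω_s/ω_c = 24/7

24/7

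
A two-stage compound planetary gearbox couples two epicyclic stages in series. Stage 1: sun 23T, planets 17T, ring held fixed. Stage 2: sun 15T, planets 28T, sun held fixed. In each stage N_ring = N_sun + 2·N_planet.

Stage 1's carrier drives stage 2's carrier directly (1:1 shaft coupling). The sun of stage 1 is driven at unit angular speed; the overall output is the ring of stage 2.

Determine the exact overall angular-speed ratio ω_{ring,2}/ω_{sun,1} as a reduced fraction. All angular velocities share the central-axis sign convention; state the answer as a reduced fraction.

Stage 1: N_ring = 23 + 2·17 = 57
Stage 1: 23(ω_s−ω_c) = −57(ω_r−ω_c),  ω_r=0, ω_s=1
Stage 1: 23(1−ω_c) = −57(0−ω_c)  ⇒  80ω_c = 23  ⇒  ω_c = 23/80
  ⇒ ω_c¹/ω_s¹ = 23/80
Stage 2: N_ring = 15 + 2·28 = 71
Stage 2: 15(ω_s−ω_c) = −71(ω_r−ω_c),  ω_s=0, ω_c=1
Stage 2: ω_r = 1 − (15/71)(0−1) = 86/71
  ⇒ ω_r²/ω_c² = 86/71
Coupling ω_c² = ω_c¹ ⇒ overall = 23/80 × 86/71 = 989/2840

989/2840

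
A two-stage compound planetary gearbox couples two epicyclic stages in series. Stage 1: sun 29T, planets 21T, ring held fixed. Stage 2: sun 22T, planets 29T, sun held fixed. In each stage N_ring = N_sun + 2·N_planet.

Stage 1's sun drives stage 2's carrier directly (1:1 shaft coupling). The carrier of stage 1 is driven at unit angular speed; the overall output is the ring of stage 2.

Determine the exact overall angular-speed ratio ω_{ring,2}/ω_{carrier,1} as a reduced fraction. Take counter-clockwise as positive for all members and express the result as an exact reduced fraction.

255/58

Stage 1: N_ring = 29 + 2·21 = 71
Stage 1: 29(ω_s−ω_c) = −71(ω_r−ω_c),  ω_r=0, ω_c=1
Stage 1: ω_s = 1 − (71/29)(0−1) = 100/29
  ⇒ ω_s¹/ω_c¹ = 100/29
Stage 2: N_ring = 22 + 2·29 = 80
Stage 2: 22(ω_s−ω_c) = −80(ω_r−ω_c),  ω_s=0, ω_c=1
Stage 2: ω_r = 1 − (22/80)(0−1) = 51/40
  ⇒ ω_r²/ω_c² = 51/40
Coupling ω_c² = ω_s¹ ⇒ overall = 100/29 × 51/40 = 255/58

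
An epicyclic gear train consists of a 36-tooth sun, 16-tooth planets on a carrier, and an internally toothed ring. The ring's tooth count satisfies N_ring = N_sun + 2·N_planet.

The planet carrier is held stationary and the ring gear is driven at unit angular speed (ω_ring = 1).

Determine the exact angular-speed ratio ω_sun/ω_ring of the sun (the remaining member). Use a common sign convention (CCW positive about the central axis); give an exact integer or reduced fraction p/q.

-17/9

N_ring = 36 + 2·16 = 68
36(ω_s−ω_c) = −68(ω_r−ω_c),  ω_c=0, ω_r=1
ω_s = 0 − (68/36)(1−0) = -17/9
ω_s/ω_r = -17/9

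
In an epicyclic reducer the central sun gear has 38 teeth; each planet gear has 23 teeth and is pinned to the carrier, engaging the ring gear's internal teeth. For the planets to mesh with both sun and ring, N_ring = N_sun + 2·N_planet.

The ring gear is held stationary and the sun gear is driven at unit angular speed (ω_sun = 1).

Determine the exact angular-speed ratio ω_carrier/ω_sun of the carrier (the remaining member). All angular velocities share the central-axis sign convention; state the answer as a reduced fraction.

19/61

N_ring = 38 + 2·23 = 84
38(ω_s−ω_c) = −84(ω_r−ω_c),  ω_r=0, ω_s=1
38(1−ω_c) = −84(0−ω_c)  ⇒  122ω_c = 38  ⇒  ω_c = 19/61
ω_c/ω_s = 19/61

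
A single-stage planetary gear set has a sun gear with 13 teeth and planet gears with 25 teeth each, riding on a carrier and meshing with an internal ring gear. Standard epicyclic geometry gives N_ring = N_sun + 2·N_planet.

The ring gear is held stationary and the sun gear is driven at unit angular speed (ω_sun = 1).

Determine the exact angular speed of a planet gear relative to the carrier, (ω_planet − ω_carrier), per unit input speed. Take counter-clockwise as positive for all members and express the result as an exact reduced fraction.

N_ring = 13 + 2·25 = 63
13(ω_s−ω_c) = −63(ω_r−ω_c),  ω_r=0, ω_s=1
13(1−ω_c) = −63(0−ω_c)  ⇒  76ω_c = 13  ⇒  ω_c = 13/76
sun–planet: 13·(1−13/76) = −25·(ω_p−ω_c)  ⇒  ω_p−ω_c = −(13/25)·(63/76) = -819/1900

-819/1900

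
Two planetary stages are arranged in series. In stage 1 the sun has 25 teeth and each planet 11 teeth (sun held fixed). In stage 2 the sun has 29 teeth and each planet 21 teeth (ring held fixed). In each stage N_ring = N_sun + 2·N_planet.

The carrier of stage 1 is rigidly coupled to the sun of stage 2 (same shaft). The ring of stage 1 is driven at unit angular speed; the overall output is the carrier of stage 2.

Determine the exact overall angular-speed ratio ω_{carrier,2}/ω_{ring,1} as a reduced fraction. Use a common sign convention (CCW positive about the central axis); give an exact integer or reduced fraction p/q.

1363/7200

Stage 1: N_ring = 25 + 2·11 = 47
Stage 1: 25(ω_s−ω_c) = −47(ω_r−ω_c),  ω_s=0, ω_r=1
Stage 1: 25(0−ω_c) = −47(1−ω_c)  ⇒  72ω_c = 47  ⇒  ω_c = 47/72
  ⇒ ω_c¹/ω_r¹ = 47/72
Stage 2: N_ring = 29 + 2·21 = 71
Stage 2: 29(ω_s−ω_c) = −71(ω_r−ω_c),  ω_r=0, ω_s=1
Stage 2: 29(1−ω_c) = −71(0−ω_c)  ⇒  100ω_c = 29  ⇒  ω_c = 29/100
  ⇒ ω_c²/ω_s² = 29/100
Coupling ω_s² = ω_c¹ ⇒ overall = 47/72 × 29/100 = 1363/7200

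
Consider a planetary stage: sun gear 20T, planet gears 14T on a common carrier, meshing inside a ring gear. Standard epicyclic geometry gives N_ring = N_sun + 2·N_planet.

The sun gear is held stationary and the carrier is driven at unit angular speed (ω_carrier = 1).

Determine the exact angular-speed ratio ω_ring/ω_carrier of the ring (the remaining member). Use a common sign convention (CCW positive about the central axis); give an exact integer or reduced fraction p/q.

17/12

N_ring = 20 + 2·14 = 48
20(ω_s−ω_c) = −48(ω_r−ω_c),  ω_s=0, ω_c=1
ω_r = 1 − (20/48)(0−1) = 17/12
ω_r/ω_c = 17/12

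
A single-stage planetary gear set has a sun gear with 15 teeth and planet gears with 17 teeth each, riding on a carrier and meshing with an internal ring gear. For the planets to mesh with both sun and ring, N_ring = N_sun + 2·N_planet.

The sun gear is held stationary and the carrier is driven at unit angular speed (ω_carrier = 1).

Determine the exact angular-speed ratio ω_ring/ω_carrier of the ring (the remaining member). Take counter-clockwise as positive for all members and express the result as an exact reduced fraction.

64/49

N_ring = 15 + 2·17 = 49
15(ω_s−ω_c) = −49(ω_r−ω_c),  ω_s=0, ω_c=1
ω_r = 1 − (15/49)(0−1) = 64/49
ω_r/ω_c = 64/49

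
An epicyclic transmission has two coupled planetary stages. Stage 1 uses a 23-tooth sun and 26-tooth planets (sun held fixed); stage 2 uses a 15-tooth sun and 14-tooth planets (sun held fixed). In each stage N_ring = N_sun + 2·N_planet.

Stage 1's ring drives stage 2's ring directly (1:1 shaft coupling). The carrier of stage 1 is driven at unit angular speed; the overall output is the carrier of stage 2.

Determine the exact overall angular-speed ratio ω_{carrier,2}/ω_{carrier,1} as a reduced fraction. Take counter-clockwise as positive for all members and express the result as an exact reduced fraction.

Stage 1: N_ring = 23 + 2·26 = 75
Stage 1: 23(ω_s−ω_c) = −75(ω_r−ω_c),  ω_s=0, ω_c=1
Stage 1: ω_r = 1 − (23/75)(0−1) = 98/75
  ⇒ ω_r¹/ω_c¹ = 98/75
Stage 2: N_ring = 15 + 2·14 = 43
Stage 2: 15(ω_s−ω_c) = −43(ω_r−ω_c),  ω_s=0, ω_r=1
Stage 2: 15(0−ω_c) = −43(1−ω_c)  ⇒  58ω_c = 43  ⇒  ω_c = 43/58
  ⇒ ω_c²/ω_r² = 43/58
Coupling ω_r² = ω_r¹ ⇒ overall = 98/75 × 43/58 = 2107/2175

2107/2175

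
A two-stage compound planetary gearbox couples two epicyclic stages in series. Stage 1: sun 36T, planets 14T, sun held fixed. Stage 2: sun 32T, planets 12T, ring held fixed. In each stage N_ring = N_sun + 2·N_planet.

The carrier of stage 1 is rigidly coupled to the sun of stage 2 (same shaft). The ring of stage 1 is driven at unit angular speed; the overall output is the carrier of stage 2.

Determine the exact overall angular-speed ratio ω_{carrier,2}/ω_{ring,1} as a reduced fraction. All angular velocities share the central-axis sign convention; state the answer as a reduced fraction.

64/275

Stage 1: N_ring = 36 + 2·14 = 64
Stage 1: 36(ω_s−ω_c) = −64(ω_r−ω_c),  ω_s=0, ω_r=1
Stage 1: 36(0−ω_c) = −64(1−ω_c)  ⇒  100ω_c = 64  ⇒  ω_c = 16/25
  ⇒ ω_c¹/ω_r¹ = 16/25
Stage 2: N_ring = 32 + 2·12 = 56
Stage 2: 32(ω_s−ω_c) = −56(ω_r−ω_c),  ω_r=0, ω_s=1
Stage 2: 32(1−ω_c) = −56(0−ω_c)  ⇒  88ω_c = 32  ⇒  ω_c = 4/11
  ⇒ ω_c²/ω_s² = 4/11
Coupling ω_s² = ω_c¹ ⇒ overall = 16/25 × 4/11 = 64/275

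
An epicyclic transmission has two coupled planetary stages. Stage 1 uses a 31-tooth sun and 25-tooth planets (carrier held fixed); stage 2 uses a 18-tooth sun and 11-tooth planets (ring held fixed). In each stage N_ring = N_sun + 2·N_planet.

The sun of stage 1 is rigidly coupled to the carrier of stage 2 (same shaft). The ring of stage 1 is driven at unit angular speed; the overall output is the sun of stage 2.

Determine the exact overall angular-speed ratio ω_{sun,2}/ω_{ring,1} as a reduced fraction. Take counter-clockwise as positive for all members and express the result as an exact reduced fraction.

Stage 1: N_ring = 31 + 2·25 = 81
Stage 1: 31(ω_s−ω_c) = −81(ω_r−ω_c),  ω_c=0, ω_r=1
Stage 1: ω_s = 0 − (81/31)(1−0) = -81/31
  ⇒ ω_s¹/ω_r¹ = -81/31
Stage 2: N_ring = 18 + 2·11 = 40
Stage 2: 18(ω_s−ω_c) = −40(ω_r−ω_c),  ω_r=0, ω_c=1
Stage 2: ω_s = 1 − (40/18)(0−1) = 29/9
  ⇒ ω_s²/ω_c² = 29/9
Coupling ω_c² = ω_s¹ ⇒ overall = -81/31 × 29/9 = -261/31

-261/31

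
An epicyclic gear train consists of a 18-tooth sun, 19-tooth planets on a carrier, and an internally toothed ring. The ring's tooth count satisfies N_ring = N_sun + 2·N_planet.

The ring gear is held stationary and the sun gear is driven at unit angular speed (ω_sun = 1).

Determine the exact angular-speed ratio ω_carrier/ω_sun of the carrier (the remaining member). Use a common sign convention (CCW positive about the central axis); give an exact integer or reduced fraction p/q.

N_ring = 18 + 2·19 = 56
18(ω_s−ω_c) = −56(ω_r−ω_c),  ω_r=0, ω_s=1
18(1−ω_c) = −56(0−ω_c)  ⇒  74ω_c = 18  ⇒  ω_c = 9/37
ω_c/ω_s = 9/37

9/37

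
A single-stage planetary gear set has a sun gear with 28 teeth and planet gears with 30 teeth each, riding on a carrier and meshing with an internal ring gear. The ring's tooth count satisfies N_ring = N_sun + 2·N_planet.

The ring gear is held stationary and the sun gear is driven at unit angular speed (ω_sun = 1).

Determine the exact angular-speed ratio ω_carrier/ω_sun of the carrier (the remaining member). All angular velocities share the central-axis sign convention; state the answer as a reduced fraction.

7/29

N_ring = 28 + 2·30 = 88
28(ω_s−ω_c) = −88(ω_r−ω_c),  ω_r=0, ω_s=1
28(1−ω_c) = −88(0−ω_c)  ⇒  116ω_c = 28  ⇒  ω_c = 7/29
ω_c/ω_s = 7/29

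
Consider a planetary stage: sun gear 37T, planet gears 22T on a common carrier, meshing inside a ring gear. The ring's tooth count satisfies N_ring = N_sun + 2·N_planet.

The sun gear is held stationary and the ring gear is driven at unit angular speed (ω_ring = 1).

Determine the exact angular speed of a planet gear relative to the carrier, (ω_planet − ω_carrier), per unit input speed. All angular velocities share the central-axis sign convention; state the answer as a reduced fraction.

N_ring = 37 + 2·22 = 81
37(ω_s−ω_c) = −81(ω_r−ω_c),  ω_s=0, ω_r=1
37(0−ω_c) = −81(1−ω_c)  ⇒  118ω_c = 81  ⇒  ω_c = 81/118
sun–planet: 37·(0−81/118) = −22·(ω_p−ω_c)  ⇒  ω_p−ω_c = −(37/22)·(-81/118) = 2997/2596

2997/2596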